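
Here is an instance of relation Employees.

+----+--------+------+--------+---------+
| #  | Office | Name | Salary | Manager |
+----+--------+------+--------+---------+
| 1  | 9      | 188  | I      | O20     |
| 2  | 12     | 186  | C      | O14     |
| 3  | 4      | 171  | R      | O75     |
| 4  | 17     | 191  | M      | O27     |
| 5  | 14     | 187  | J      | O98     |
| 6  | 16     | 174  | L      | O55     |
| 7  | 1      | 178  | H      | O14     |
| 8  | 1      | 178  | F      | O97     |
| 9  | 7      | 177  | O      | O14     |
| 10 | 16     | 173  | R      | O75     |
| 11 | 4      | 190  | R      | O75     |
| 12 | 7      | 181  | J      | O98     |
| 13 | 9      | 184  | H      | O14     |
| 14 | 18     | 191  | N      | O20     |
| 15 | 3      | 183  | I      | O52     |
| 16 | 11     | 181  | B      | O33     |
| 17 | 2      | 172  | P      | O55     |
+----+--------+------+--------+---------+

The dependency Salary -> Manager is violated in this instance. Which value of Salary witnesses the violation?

Salary=I: rows 1, 15 → Manager takes values {O20, O52} — violation
Salary=C: row 2 → Manager = O14 ✓
Salary=R: rows 3, 10, 11 → Manager = O75, O75, O75 ✓
Salary=M: row 4 → Manager = O27 ✓
Salary=J: rows 5, 12 → Manager = O98, O98 ✓
Salary=L: row 6 → Manager = O55 ✓
Salary=H: rows 7, 13 → Manager = O14, O14 ✓
Salary=F: row 8 → Manager = O97 ✓
Salary=O: row 9 → Manager = O14 ✓
Salary=N: row 14 → Manager = O20 ✓
Salary=B: row 16 → Manager = O33 ✓
Salary=P: row 17 → Manager = O55 ✓
The only Salary value with inconsistent Manager is Salary=I.

I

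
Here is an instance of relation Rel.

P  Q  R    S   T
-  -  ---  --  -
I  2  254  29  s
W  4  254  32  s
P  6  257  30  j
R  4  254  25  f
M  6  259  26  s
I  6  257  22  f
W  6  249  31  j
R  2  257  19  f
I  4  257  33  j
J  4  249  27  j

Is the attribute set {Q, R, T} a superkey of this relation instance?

All 10 rows have distinct {Q, R, T} values, so {Q, R, T} → (all attributes) holds and {Q, R, T} is a superkey.

Yes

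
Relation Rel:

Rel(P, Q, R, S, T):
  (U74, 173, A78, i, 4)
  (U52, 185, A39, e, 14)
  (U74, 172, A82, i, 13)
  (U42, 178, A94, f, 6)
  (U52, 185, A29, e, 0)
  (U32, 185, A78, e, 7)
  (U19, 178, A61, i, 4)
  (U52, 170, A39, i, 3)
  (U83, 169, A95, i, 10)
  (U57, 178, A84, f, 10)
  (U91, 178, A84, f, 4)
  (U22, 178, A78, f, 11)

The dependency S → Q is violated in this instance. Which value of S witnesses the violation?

i

S=i: 5 rows → Q takes values {173, 172, 178, 170, 169} — violation
S=e: 3 rows → Q = 185, 185, 185 ✓
S=f: 4 rows → Q = 178, 178, 178, 178 ✓
The only S value with inconsistent Q is S=i.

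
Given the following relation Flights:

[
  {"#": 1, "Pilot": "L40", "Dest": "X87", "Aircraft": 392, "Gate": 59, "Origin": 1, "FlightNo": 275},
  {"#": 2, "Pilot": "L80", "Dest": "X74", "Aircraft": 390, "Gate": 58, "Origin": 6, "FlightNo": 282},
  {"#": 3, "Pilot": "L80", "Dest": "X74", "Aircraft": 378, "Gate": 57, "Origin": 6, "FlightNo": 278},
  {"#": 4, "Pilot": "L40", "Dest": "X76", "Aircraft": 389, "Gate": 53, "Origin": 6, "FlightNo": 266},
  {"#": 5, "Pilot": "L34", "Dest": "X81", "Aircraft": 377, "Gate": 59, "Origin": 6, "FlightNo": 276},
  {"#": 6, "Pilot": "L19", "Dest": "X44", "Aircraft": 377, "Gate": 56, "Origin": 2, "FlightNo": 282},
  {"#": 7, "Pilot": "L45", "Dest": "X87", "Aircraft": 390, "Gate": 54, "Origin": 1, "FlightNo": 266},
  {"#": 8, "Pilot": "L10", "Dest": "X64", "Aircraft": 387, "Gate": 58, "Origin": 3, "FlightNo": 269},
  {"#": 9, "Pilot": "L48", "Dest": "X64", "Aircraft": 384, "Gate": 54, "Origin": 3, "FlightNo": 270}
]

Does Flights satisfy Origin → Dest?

Origin=1: rows 1, 7 → Dest = X87, X87 ✓
Origin=6: rows 2, 3, 4, 5 → Dest takes values {X74, X76, X81} — violation
Origin=2: row 6 → Dest = X44 ✓
Origin=3: rows 8, 9 → Dest = X64, X64 ✓
Two rows agree on Origin but differ on Dest, so Origin → Dest does not hold.

No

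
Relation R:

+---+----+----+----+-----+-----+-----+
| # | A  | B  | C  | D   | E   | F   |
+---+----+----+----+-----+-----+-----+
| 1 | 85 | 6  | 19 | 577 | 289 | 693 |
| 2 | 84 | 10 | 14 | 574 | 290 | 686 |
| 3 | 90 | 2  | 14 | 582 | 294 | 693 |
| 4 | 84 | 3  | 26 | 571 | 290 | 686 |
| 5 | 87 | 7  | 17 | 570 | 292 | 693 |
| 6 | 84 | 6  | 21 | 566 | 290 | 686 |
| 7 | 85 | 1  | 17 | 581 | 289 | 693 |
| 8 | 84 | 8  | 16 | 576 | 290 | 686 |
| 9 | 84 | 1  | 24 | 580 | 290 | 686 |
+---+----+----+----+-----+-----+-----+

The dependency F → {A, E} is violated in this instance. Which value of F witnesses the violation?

693

F=693: rows 1, 3, 5, 7 → {A,E} takes values {(85, 289), (90, 294), (87, 292)} — violation
F=686: rows 2, 4, 6, 8, 9 → {A,E} = (84, 290), (84, 290), (84, 290), (84, 290), (84, 290) ✓
The only F value with inconsistent RHS is F=693.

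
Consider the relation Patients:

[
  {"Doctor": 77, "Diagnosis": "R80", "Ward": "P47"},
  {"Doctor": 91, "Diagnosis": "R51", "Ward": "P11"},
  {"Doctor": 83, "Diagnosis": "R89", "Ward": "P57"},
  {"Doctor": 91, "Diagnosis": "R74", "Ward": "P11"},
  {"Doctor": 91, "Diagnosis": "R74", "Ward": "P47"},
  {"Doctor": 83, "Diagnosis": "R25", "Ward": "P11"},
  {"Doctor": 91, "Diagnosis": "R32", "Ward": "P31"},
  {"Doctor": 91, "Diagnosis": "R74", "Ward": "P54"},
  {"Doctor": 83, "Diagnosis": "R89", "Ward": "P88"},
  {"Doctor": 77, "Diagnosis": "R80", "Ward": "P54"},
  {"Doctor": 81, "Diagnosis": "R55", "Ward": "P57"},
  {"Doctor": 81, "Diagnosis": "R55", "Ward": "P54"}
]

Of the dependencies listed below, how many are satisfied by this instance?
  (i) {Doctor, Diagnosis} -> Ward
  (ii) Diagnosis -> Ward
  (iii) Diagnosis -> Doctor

1

(i) {Doctor, Diagnosis} -> Ward: (Doctor=77, Diagnosis=R80): 2 rows → Ward takes values {P47, P54} — violation; (Doctor=83, Diagnosis=R89): 2 rows → Ward takes values {P57, P88} — violation; (Doctor=91, Diagnosis=R74): 3 rows → Ward takes values {P11, P47, P54} — violation; (Doctor=81, Diagnosis=R55): 2 rows → Ward takes values {P57, P54} — violation — fails.
(ii) Diagnosis -> Ward: Diagnosis=R80: 2 rows → Ward takes values {P47, P54} — violation; Diagnosis=R89: 2 rows → Ward takes values {P57, P88} — violation; Diagnosis=R74: 3 rows → Ward takes values {P11, P47, P54} — violation; Diagnosis=R55: 2 rows → Ward takes values {P57, P54} — violation — fails.
(iii) Diagnosis -> Doctor: every LHS value maps to a single RHS value — holds.
1 of the 3 dependencies holds.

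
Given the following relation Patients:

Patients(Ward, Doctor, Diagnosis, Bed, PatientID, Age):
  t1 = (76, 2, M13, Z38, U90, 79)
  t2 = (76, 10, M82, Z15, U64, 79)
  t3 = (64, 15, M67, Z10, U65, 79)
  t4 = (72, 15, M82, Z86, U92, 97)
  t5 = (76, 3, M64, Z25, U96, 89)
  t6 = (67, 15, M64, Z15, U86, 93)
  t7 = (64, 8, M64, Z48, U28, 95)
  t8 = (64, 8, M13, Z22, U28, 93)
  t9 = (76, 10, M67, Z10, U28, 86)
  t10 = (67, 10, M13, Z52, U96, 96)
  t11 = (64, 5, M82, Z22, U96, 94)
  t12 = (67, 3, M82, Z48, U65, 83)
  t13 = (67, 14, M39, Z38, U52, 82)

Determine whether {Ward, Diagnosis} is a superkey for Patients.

Yes

All 13 rows have distinct {Ward, Diagnosis} values, so {Ward, Diagnosis} → (all attributes) holds and {Ward, Diagnosis} is a superkey.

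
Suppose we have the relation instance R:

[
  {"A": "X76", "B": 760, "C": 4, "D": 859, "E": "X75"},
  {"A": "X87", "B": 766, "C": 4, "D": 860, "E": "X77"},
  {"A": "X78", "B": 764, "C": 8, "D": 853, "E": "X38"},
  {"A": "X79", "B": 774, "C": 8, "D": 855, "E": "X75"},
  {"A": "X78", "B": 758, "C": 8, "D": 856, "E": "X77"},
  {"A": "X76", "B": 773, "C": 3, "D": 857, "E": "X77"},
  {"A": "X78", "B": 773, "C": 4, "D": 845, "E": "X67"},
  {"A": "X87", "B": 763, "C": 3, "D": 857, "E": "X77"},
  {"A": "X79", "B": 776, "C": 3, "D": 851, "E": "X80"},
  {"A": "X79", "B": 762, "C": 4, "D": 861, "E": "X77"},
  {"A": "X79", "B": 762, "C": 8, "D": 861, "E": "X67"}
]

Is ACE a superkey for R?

Yes

All 11 rows have distinct ACE values, so ACE → (all attributes) holds and ACE is a superkey.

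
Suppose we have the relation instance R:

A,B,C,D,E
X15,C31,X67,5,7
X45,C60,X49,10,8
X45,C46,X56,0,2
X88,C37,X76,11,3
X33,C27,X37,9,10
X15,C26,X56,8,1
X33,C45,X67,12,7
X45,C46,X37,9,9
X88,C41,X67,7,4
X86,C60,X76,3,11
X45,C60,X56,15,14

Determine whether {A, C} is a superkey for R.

Two distinct rows share (A=X45, C=X56), so {A, C} does not determine every attribute — not a superkey.

No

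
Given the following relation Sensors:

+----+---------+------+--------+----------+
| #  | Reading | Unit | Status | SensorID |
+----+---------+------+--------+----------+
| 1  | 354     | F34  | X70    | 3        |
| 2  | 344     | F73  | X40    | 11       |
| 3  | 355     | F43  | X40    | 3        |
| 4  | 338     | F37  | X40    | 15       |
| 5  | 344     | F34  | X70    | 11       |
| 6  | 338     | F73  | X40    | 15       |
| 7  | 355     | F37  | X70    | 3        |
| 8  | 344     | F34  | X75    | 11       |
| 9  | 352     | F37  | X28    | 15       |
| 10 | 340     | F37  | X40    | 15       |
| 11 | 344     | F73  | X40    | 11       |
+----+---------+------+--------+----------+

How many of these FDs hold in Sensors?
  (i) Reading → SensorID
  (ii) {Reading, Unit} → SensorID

2

(i) Reading → SensorID: every LHS value maps to a single RHS value — holds.
(ii) {Reading, Unit} → SensorID: every LHS value maps to a single RHS value — holds.
2 of the 2 dependencies hold.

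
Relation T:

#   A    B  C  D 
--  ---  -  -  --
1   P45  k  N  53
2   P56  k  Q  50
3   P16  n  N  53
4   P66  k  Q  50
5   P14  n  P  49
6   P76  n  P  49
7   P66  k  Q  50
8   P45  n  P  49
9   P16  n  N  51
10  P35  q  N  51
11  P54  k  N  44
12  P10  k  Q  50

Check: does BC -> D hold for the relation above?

(B=k, C=N): rows 1, 11 → D takes values {53, 44} — violation
(B=k, C=Q): rows 2, 4, 7, 12 → D = 50, 50, 50, 50 ✓
(B=n, C=N): rows 3, 9 → D takes values {53, 51} — violation
(B=n, C=P): rows 5, 6, 8 → D = 49, 49, 49 ✓
(B=q, C=N): row 10 → D = 51 ✓
Two rows agree on BC but differ on D, so BC -> D does not hold.

No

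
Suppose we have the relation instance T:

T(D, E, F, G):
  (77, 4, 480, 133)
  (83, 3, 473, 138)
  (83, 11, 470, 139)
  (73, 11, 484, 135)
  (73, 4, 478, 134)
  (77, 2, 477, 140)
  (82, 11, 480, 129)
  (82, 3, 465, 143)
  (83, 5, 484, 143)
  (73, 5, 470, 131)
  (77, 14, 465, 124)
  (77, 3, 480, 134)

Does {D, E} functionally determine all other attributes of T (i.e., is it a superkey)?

Yes

All 12 rows have distinct {D, E} values, so {D, E} → (all attributes) holds and {D, E} is a superkey.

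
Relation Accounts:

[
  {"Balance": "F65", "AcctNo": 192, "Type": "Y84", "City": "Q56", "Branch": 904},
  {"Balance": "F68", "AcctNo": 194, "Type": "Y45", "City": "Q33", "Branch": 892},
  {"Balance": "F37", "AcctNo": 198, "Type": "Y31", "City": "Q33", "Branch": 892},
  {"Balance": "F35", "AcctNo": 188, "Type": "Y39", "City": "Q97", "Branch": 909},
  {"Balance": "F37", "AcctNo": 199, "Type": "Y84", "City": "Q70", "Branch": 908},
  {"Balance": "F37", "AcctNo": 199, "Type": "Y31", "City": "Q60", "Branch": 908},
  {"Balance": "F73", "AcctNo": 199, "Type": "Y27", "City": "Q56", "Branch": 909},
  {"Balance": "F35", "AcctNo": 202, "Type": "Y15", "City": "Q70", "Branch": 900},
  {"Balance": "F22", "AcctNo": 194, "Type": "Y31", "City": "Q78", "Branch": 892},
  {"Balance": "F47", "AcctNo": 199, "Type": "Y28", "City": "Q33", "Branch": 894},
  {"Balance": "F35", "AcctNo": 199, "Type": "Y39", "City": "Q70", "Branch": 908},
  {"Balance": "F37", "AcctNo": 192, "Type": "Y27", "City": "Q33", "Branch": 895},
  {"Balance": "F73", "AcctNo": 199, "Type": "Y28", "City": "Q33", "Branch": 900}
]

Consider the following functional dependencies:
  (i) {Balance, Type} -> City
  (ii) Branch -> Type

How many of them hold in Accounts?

(i) {Balance, Type} -> City: (Balance=F37, Type=Y31): 2 rows → City takes values {Q33, Q60} — violation; (Balance=F35, Type=Y39): 2 rows → City takes values {Q97, Q70} — violation — fails.
(ii) Branch -> Type: Branch=892: 3 rows → Type takes values {Y45, Y31} — violation; Branch=909: 2 rows → Type takes values {Y39, Y27} — violation; Branch=908: 3 rows → Type takes values {Y84, Y31, Y39} — violation; Branch=900: 2 rows → Type takes values {Y15, Y28} — violation — fails.
None of the 2 dependencies hold.

0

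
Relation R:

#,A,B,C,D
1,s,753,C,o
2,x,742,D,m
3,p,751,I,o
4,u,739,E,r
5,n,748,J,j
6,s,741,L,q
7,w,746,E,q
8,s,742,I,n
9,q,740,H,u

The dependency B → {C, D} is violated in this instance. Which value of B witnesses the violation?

742

B=753: row 1 → {C,D} = (C, o) ✓
B=742: rows 2, 8 → {C,D} takes values {(D, m), (I, n)} — violation
B=751: row 3 → {C,D} = (I, o) ✓
B=739: row 4 → {C,D} = (E, r) ✓
B=748: row 5 → {C,D} = (J, j) ✓
B=741: row 6 → {C,D} = (L, q) ✓
B=746: row 7 → {C,D} = (E, q) ✓
B=740: row 9 → {C,D} = (H, u) ✓
The only B value with inconsistent RHS is B=742.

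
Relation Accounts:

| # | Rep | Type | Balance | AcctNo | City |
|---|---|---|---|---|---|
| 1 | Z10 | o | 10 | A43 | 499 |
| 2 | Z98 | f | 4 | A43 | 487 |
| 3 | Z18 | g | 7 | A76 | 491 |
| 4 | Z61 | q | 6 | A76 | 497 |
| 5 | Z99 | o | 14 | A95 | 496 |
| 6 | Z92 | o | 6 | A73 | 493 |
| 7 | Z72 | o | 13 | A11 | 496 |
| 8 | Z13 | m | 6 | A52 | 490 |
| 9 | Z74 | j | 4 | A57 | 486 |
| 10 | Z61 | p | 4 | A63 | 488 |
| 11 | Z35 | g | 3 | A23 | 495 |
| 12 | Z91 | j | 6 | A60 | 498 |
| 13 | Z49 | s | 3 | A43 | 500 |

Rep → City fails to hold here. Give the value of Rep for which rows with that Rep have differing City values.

Z61

Rep=Z10: row 1 → City = 499 ✓
Rep=Z98: row 2 → City = 487 ✓
Rep=Z18: row 3 → City = 491 ✓
Rep=Z61: rows 4, 10 → City takes values {497, 488} — violation
Rep=Z99: row 5 → City = 496 ✓
Rep=Z92: row 6 → City = 493 ✓
Rep=Z72: row 7 → City = 496 ✓
Rep=Z13: row 8 → City = 490 ✓
Rep=Z74: row 9 → City = 486 ✓
Rep=Z35: row 11 → City = 495 ✓
Rep=Z91: row 12 → City = 498 ✓
Rep=Z49: row 13 → City = 500 ✓
The only Rep value with inconsistent City is Rep=Z61.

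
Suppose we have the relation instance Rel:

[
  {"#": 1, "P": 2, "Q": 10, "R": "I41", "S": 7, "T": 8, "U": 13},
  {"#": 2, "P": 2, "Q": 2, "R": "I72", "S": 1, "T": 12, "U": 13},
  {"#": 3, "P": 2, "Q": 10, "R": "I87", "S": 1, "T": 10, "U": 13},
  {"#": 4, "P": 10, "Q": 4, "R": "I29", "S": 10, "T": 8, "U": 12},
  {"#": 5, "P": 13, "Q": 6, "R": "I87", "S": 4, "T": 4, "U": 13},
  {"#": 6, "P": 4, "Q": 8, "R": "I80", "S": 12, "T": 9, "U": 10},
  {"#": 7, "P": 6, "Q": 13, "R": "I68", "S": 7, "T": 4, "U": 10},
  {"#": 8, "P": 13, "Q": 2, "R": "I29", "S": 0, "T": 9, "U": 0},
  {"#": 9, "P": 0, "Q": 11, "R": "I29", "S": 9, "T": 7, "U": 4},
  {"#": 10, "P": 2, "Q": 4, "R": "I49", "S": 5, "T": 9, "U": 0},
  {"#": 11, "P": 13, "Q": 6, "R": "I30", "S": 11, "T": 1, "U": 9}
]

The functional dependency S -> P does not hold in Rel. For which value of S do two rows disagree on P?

7

S=7: rows 1, 7 → P takes values {2, 6} — violation
S=1: rows 2, 3 → P = 2, 2 ✓
S=10: row 4 → P = 10 ✓
S=4: row 5 → P = 13 ✓
S=12: row 6 → P = 4 ✓
S=0: row 8 → P = 13 ✓
S=9: row 9 → P = 0 ✓
S=5: row 10 → P = 2 ✓
S=11: row 11 → P = 13 ✓
The only S value with inconsistent P is S=7.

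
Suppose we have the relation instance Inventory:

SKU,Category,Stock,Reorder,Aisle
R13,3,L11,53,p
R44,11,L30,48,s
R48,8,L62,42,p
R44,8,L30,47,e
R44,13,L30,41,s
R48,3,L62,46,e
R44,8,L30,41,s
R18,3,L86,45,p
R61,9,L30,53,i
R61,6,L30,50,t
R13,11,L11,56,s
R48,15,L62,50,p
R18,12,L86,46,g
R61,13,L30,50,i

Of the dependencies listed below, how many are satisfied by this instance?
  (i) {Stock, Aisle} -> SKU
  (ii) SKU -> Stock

2

(i) {Stock, Aisle} -> SKU: every LHS value maps to a single RHS value — holds.
(ii) SKU -> Stock: every LHS value maps to a single RHS value — holds.
2 of the 2 dependencies hold.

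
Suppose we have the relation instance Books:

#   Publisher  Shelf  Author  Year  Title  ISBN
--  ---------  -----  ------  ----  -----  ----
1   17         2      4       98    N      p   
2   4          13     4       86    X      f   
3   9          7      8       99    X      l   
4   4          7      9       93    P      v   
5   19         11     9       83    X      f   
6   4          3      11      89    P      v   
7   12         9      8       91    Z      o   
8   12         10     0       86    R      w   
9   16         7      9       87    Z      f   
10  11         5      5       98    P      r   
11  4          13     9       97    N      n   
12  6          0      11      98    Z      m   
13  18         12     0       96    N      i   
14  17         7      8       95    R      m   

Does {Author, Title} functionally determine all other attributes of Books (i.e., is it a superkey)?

Yes

All 14 rows have distinct {Author, Title} values, so {Author, Title} → (all attributes) holds and {Author, Title} is a superkey.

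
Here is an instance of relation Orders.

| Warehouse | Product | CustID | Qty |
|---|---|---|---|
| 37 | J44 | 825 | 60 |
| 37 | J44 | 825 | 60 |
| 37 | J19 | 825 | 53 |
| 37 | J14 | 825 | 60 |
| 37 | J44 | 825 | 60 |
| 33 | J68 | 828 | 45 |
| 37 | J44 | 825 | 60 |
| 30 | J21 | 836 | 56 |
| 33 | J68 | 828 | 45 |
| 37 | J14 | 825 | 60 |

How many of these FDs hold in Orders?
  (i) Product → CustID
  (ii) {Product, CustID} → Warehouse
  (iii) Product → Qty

3

(i) Product → CustID: every LHS value maps to a single RHS value — holds.
(ii) {Product, CustID} → Warehouse: every LHS value maps to a single RHS value — holds.
(iii) Product → Qty: every LHS value maps to a single RHS value — holds.
3 of the 3 dependencies hold.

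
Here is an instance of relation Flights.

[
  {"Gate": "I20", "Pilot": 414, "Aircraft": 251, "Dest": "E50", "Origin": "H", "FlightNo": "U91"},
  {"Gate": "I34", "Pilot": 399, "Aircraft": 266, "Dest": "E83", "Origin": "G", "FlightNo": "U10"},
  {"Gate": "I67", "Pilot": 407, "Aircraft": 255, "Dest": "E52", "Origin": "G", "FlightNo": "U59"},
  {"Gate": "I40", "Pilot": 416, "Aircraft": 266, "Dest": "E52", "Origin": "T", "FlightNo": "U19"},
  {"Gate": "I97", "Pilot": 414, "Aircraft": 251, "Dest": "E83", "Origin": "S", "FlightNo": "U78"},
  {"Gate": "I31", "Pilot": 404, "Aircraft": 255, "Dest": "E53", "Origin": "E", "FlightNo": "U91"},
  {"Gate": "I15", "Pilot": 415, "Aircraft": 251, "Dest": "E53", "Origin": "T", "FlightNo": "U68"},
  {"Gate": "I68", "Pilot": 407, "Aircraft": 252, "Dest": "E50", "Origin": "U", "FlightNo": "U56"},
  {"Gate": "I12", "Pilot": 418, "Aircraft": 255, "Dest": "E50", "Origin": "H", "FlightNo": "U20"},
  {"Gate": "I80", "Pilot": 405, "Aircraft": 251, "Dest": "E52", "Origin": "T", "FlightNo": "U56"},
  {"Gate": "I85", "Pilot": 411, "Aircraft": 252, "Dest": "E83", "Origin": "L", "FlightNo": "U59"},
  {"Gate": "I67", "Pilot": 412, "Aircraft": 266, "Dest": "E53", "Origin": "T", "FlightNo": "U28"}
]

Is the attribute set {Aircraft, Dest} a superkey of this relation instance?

All 12 rows have distinct {Aircraft, Dest} values, so {Aircraft, Dest} → (all attributes) holds and {Aircraft, Dest} is a superkey.

Yes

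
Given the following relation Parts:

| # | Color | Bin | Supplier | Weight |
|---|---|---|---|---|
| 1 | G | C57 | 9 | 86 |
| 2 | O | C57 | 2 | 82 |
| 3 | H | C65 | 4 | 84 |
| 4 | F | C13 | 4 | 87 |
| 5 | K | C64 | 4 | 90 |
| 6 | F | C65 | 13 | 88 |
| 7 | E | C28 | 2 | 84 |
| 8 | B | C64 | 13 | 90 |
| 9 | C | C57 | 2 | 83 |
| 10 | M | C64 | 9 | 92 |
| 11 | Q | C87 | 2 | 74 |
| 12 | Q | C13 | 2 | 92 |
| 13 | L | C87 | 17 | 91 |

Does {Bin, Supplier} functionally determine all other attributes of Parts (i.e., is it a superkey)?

No

Rows 2 and 9 have the same {Bin, Supplier} value (Bin=C57, Supplier=2) but are distinct tuples, so {Bin, Supplier} does not determine every attribute — not a superkey.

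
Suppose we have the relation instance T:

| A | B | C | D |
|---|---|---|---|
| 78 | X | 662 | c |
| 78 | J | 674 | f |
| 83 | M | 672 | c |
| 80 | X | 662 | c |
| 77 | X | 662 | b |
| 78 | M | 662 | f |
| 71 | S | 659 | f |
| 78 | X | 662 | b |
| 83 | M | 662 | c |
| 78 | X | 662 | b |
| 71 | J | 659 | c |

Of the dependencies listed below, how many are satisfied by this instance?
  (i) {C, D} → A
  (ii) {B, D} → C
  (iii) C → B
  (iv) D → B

0

(i) {C, D} → A: (C=662, D=c): 3 rows → A takes values {78, 80, 83} — violation; (C=662, D=b): 3 rows → A takes values {77, 78} — violation — fails.
(ii) {B, D} → C: (B=M, D=c): 2 rows → C takes values {672, 662} — violation — fails.
(iii) C → B: C=662: 7 rows → B takes values {X, M} — violation; C=659: 2 rows → B takes values {S, J} — violation — fails.
(iv) D → B: D=c: 5 rows → B takes values {X, M, J} — violation; D=f: 3 rows → B takes values {J, M, S} — violation — fails.
None of the 4 dependencies hold.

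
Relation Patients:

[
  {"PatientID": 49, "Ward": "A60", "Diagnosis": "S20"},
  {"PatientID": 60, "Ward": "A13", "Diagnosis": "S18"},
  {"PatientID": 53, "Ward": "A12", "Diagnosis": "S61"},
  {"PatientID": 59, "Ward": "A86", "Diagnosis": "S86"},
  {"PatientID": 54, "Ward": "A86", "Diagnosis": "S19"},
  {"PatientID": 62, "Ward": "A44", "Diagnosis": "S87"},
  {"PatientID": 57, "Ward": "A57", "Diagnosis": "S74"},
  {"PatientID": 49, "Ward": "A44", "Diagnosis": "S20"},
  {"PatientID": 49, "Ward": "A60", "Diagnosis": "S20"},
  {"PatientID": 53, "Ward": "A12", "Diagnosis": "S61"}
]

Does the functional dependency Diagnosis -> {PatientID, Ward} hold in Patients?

No

Diagnosis=S20: 3 rows → {PatientID,Ward} takes values {(49, A60), (49, A44)} — violation
Diagnosis=S18: 1 row → {PatientID,Ward} = (60, A13) ✓
Diagnosis=S61: 2 rows → {PatientID,Ward} = (53, A12), (53, A12) ✓
Diagnosis=S86: 1 row → {PatientID,Ward} = (59, A86) ✓
Diagnosis=S19: 1 row → {PatientID,Ward} = (54, A86) ✓
Diagnosis=S87: 1 row → {PatientID,Ward} = (62, A44) ✓
Diagnosis=S74: 1 row → {PatientID,Ward} = (57, A57) ✓
Two rows agree on Diagnosis but differ on {PatientID, Ward}, so Diagnosis -> {PatientID, Ward} does not hold.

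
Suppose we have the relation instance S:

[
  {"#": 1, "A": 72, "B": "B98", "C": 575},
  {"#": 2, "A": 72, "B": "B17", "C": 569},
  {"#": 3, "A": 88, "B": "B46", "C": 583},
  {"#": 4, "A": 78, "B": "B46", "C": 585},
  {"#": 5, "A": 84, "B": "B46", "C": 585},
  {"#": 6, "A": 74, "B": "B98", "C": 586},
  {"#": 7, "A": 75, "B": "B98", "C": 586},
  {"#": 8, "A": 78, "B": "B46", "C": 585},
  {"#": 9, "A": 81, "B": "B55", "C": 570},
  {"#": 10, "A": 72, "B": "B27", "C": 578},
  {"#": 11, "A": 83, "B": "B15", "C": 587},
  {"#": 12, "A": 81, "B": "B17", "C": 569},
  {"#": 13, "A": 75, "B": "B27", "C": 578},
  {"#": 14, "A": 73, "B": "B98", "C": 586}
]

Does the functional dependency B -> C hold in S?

No

B=B98: rows 1, 6, 7, 14 → C takes values {575, 586} — violation
B=B17: rows 2, 12 → C = 569, 569 ✓
B=B46: rows 3, 4, 5, 8 → C takes values {583, 585} — violation
B=B55: row 9 → C = 570 ✓
B=B27: rows 10, 13 → C = 578, 578 ✓
B=B15: row 11 → C = 587 ✓
Two rows agree on B but differ on C, so B -> C does not hold.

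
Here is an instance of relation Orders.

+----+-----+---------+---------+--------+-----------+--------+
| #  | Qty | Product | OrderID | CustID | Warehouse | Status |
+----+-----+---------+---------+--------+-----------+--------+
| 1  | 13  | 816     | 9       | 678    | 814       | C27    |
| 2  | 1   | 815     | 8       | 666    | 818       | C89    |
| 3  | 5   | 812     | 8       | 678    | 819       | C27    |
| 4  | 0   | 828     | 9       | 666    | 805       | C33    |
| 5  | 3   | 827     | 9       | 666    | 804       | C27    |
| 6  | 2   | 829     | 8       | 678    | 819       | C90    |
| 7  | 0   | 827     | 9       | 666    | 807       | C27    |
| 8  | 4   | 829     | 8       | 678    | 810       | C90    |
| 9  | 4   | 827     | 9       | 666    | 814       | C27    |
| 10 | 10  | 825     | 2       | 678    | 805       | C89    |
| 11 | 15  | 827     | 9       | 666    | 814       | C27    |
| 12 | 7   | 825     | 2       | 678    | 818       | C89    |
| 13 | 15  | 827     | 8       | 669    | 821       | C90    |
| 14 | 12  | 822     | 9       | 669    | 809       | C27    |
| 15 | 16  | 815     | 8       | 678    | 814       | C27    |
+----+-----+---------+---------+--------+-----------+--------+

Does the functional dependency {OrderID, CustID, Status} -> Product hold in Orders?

(OrderID=9, CustID=678, Status=C27): row 1 → Product = 816 ✓
(OrderID=8, CustID=666, Status=C89): row 2 → Product = 815 ✓
(OrderID=8, CustID=678, Status=C27): rows 3, 15 → Product takes values {812, 815} — violation
(OrderID=9, CustID=666, Status=C33): row 4 → Product = 828 ✓
(OrderID=9, CustID=666, Status=C27): rows 5, 7, 9, 11 → Product = 827, 827, 827, 827 ✓
(OrderID=8, CustID=678, Status=C90): rows 6, 8 → Product = 829, 829 ✓
(OrderID=2, CustID=678, Status=C89): rows 10, 12 → Product = 825, 825 ✓
(OrderID=8, CustID=669, Status=C90): row 13 → Product = 827 ✓
(OrderID=9, CustID=669, Status=C27): row 14 → Product = 822 ✓
Two rows agree on {OrderID, CustID, Status} but differ on Product, so {OrderID, CustID, Status} -> Product does not hold.

No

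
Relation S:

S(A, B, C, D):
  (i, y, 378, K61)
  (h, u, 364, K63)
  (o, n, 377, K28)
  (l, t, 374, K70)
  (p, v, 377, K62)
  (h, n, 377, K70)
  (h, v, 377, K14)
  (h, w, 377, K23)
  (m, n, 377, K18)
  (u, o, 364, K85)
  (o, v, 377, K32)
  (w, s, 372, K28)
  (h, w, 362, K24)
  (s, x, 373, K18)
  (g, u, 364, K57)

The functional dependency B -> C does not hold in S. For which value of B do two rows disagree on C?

B=y: 1 row → C = 378 ✓
B=u: 2 rows → C = 364, 364 ✓
B=n: 3 rows → C = 377, 377, 377 ✓
B=t: 1 row → C = 374 ✓
B=v: 3 rows → C = 377, 377, 377 ✓
B=w: 2 rows → C takes values {377, 362} — violation
B=o: 1 row → C = 364 ✓
B=s: 1 row → C = 372 ✓
B=x: 1 row → C = 373 ✓
The only B value with inconsistent C is B=w.

w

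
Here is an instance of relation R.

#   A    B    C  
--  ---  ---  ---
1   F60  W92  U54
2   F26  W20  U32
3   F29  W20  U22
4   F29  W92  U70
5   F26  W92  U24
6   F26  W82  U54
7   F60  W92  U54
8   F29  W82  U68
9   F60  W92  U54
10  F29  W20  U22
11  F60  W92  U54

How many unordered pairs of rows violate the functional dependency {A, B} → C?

0

(A=F60, B=W92): all 4 rows agree on C — 0 pairs.
(A=F29, B=W20): all 2 rows agree on C — 0 pairs.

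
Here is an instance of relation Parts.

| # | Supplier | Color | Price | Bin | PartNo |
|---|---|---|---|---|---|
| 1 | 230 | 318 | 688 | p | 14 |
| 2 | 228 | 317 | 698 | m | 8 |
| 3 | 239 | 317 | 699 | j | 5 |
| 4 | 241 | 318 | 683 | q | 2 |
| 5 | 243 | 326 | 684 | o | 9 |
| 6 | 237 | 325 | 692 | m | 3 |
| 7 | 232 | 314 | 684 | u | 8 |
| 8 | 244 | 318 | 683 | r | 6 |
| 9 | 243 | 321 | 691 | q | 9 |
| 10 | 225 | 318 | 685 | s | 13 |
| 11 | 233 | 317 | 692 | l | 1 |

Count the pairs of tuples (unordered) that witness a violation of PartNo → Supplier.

PartNo=8: violating pairs (2,7) — 1 pair.
PartNo=9: all 2 rows agree on Supplier — 0 pairs.

1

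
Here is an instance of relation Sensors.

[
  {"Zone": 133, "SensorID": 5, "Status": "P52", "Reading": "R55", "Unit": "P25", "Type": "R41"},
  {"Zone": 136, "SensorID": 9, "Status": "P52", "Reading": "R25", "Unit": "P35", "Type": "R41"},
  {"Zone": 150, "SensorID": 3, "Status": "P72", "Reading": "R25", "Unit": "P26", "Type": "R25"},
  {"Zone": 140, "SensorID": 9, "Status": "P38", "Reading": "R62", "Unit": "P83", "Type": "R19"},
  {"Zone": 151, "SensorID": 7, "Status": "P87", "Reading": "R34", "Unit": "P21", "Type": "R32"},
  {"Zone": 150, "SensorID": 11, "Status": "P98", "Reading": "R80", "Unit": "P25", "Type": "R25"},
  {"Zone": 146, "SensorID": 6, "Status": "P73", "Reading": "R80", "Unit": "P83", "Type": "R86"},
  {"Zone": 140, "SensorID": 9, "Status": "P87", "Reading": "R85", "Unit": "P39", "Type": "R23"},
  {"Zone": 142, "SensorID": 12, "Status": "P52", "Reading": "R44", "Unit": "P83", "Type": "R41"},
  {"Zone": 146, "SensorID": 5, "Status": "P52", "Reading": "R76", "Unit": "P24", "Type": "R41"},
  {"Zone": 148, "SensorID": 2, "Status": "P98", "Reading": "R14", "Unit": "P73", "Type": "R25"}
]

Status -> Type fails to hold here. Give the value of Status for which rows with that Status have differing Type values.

P87

Status=P52: 4 rows → Type = R41, R41, R41, R41 ✓
Status=P72: 1 row → Type = R25 ✓
Status=P38: 1 row → Type = R19 ✓
Status=P87: 2 rows → Type takes values {R32, R23} — violation
Status=P98: 2 rows → Type = R25, R25 ✓
Status=P73: 1 row → Type = R86 ✓
The only Status value with inconsistent Type is Status=P87.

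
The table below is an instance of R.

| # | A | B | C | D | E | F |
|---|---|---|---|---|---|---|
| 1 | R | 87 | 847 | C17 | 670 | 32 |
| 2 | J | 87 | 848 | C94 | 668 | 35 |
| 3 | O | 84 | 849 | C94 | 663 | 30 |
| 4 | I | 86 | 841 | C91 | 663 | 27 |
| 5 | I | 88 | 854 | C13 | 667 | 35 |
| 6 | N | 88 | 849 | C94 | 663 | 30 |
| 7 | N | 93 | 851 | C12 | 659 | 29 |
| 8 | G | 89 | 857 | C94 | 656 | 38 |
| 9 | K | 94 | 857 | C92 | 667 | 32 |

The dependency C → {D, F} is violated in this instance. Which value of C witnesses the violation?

857

C=847: row 1 → {D,F} = (C17, 32) ✓
C=848: row 2 → {D,F} = (C94, 35) ✓
C=849: rows 3, 6 → {D,F} = (C94, 30), (C94, 30) ✓
C=841: row 4 → {D,F} = (C91, 27) ✓
C=854: row 5 → {D,F} = (C13, 35) ✓
C=851: row 7 → {D,F} = (C12, 29) ✓
C=857: rows 8, 9 → {D,F} takes values {(C94, 38), (C92, 32)} — violation
The only C value with inconsistent RHS is C=857.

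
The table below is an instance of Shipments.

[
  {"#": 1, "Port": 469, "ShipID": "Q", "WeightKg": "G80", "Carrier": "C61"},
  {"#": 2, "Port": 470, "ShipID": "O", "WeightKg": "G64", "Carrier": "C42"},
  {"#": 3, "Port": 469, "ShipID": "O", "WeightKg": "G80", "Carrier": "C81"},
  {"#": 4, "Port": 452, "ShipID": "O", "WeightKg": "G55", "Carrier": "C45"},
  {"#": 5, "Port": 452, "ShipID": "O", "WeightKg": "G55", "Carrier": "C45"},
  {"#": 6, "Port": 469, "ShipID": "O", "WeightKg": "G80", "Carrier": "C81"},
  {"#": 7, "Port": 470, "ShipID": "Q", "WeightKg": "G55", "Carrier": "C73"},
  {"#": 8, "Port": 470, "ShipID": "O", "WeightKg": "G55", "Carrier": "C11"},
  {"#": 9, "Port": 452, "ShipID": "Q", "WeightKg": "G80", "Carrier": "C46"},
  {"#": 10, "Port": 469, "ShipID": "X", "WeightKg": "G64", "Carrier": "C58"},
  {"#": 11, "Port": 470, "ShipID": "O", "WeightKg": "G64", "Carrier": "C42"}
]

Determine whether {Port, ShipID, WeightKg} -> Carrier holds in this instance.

Yes

(Port=469, ShipID=Q, WeightKg=G80): row 1 → Carrier = C61 ✓
(Port=470, ShipID=O, WeightKg=G64): rows 2, 11 → Carrier = C42, C42 ✓
(Port=469, ShipID=O, WeightKg=G80): rows 3, 6 → Carrier = C81, C81 ✓
(Port=452, ShipID=O, WeightKg=G55): rows 4, 5 → Carrier = C45, C45 ✓
(Port=470, ShipID=Q, WeightKg=G55): row 7 → Carrier = C73 ✓
(Port=470, ShipID=O, WeightKg=G55): row 8 → Carrier = C11 ✓
(Port=452, ShipID=Q, WeightKg=G80): row 9 → Carrier = C46 ✓
(Port=469, ShipID=X, WeightKg=G64): row 10 → Carrier = C58 ✓
Every {Port, ShipID, WeightKg} value is associated with a single Carrier value, so {Port, ShipID, WeightKg} -> Carrier holds.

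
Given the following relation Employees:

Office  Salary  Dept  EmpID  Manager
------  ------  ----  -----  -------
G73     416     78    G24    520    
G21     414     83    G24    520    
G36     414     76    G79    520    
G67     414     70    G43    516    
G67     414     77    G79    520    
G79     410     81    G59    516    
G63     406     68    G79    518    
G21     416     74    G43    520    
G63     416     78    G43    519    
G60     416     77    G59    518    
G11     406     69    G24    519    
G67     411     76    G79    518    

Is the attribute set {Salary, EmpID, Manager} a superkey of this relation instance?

Two distinct rows share (Salary=414, EmpID=G79, Manager=520), so {Salary, EmpID, Manager} does not determine every attribute — not a superkey.

No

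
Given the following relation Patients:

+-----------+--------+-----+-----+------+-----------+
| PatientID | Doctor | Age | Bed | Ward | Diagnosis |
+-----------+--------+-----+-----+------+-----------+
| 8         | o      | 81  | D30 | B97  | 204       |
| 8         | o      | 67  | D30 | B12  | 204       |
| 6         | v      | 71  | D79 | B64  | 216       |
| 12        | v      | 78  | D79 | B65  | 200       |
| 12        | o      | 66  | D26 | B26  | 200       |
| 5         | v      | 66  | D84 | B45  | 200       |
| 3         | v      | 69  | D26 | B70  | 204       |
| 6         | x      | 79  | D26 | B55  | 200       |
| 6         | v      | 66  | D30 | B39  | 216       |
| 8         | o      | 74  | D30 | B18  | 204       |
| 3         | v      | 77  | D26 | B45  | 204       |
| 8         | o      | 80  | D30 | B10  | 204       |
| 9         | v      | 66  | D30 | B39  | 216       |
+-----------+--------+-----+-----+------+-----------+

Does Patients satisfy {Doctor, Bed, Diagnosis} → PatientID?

(Doctor=o, Bed=D30, Diagnosis=204): 4 rows → PatientID = 8, 8, 8, 8 ✓
(Doctor=v, Bed=D79, Diagnosis=216): 1 row → PatientID = 6 ✓
(Doctor=v, Bed=D79, Diagnosis=200): 1 row → PatientID = 12 ✓
(Doctor=o, Bed=D26, Diagnosis=200): 1 row → PatientID = 12 ✓
(Doctor=v, Bed=D84, Diagnosis=200): 1 row → PatientID = 5 ✓
(Doctor=v, Bed=D26, Diagnosis=204): 2 rows → PatientID = 3, 3 ✓
(Doctor=x, Bed=D26, Diagnosis=200): 1 row → PatientID = 6 ✓
(Doctor=v, Bed=D30, Diagnosis=216): 2 rows → PatientID takes values {6, 9} — violation
Two rows agree on {Doctor, Bed, Diagnosis} but differ on PatientID, so {Doctor, Bed, Diagnosis} → PatientID does not hold.

No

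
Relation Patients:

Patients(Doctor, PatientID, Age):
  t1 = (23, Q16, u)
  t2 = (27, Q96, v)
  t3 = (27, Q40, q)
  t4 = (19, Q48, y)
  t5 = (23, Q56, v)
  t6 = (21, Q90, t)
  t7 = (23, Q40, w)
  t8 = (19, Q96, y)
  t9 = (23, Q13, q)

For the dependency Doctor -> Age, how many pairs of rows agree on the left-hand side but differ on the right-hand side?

7

Doctor=23: violating pairs (1,5), (1,7), (1,9), (5,7), (5,9), (7,9) — 6 pairs.
Doctor=27: violating pairs (2,3) — 1 pair.
Doctor=19: all 2 rows agree on Age — 0 pairs.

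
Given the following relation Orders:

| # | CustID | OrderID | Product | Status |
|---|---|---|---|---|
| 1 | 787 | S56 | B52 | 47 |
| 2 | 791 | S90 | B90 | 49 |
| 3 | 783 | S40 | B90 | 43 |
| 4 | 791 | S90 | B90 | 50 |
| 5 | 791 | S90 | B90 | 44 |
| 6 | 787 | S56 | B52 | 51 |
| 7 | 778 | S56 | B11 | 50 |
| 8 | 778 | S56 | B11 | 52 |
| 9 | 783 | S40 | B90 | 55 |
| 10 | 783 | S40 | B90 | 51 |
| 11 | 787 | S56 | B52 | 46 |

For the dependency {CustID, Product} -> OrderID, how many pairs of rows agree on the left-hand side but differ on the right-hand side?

0

(CustID=787, Product=B52): all 3 rows agree on OrderID — 0 pairs.
(CustID=791, Product=B90): all 3 rows agree on OrderID — 0 pairs.
(CustID=783, Product=B90): all 3 rows agree on OrderID — 0 pairs.
(CustID=778, Product=B11): all 2 rows agree on OrderID — 0 pairs.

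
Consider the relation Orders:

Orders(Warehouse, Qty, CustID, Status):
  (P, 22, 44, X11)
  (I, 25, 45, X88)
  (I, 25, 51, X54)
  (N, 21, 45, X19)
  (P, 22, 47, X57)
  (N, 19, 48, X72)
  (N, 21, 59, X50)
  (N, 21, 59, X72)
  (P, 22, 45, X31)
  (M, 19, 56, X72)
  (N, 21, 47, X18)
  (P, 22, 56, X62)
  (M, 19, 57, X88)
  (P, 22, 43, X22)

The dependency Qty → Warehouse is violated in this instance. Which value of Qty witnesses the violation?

Qty=22: 5 rows → Warehouse = P, P, P, P, P ✓
Qty=25: 2 rows → Warehouse = I, I ✓
Qty=21: 4 rows → Warehouse = N, N, N, N ✓
Qty=19: 3 rows → Warehouse takes values {N, M} — violation
The only Qty value with inconsistent Warehouse is Qty=19.

19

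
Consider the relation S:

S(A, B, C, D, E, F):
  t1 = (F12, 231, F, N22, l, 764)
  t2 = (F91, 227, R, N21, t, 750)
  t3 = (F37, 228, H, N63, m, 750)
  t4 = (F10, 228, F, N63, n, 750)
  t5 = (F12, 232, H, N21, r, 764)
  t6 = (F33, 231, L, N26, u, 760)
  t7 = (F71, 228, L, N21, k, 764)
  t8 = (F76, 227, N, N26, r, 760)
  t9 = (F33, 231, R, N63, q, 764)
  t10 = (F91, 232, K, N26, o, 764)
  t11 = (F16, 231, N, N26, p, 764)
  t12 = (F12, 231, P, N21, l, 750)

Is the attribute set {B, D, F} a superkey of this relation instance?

Rows 3 and 4 have the same {B, D, F} value (B=228, D=N63, F=750) but are distinct tuples, so {B, D, F} does not determine every attribute — not a superkey.

No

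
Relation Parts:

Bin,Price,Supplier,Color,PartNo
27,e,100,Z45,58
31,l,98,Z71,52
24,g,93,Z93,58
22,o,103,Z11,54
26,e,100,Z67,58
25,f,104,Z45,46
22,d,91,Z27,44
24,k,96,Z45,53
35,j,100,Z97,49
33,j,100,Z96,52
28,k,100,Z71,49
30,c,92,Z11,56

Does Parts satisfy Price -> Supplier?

No

Price=e: 2 rows → Supplier = 100, 100 ✓
Price=l: 1 row → Supplier = 98 ✓
Price=g: 1 row → Supplier = 93 ✓
Price=o: 1 row → Supplier = 103 ✓
Price=f: 1 row → Supplier = 104 ✓
Price=d: 1 row → Supplier = 91 ✓
Price=k: 2 rows → Supplier takes values {96, 100} — violation
Price=j: 2 rows → Supplier = 100, 100 ✓
Price=c: 1 row → Supplier = 92 ✓
Two rows agree on Price but differ on Supplier, so Price -> Supplier does not hold.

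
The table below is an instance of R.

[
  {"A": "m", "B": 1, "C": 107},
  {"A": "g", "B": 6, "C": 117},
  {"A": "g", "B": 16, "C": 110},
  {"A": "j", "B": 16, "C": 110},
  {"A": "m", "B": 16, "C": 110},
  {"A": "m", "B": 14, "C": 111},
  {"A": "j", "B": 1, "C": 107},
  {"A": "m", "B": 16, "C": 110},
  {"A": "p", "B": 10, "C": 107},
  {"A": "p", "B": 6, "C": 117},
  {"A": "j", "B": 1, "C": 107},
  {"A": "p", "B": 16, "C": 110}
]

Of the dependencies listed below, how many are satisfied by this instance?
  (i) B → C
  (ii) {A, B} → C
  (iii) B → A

(i) B → C: every LHS value maps to a single RHS value — holds.
(ii) {A, B} → C: every LHS value maps to a single RHS value — holds.
(iii) B → A: B=1: 3 rows → A takes values {m, j} — violation; B=6: 2 rows → A takes values {g, p} — violation; B=16: 5 rows → A takes values {g, j, m, p} — violation — fails.
2 of the 3 dependencies hold.

2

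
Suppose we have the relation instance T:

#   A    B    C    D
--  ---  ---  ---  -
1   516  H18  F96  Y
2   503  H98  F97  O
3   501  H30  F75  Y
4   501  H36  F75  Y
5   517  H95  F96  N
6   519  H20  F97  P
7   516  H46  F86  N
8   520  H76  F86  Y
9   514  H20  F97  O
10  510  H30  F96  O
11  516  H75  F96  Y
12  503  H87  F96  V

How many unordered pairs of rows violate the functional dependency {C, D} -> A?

1

(C=F96, D=Y): all 2 rows agree on A — 0 pairs.
(C=F97, D=O): violating pairs (2,9) — 1 pair.
(C=F75, D=Y): all 2 rows agree on A — 0 pairs.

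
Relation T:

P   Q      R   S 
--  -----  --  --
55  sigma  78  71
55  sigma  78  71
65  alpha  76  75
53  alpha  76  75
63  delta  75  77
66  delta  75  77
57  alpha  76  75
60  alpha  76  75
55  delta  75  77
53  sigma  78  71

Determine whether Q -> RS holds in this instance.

Yes

Q=sigma: 3 rows → {R,S} = (78, 71), (78, 71), (78, 71) ✓
Q=alpha: 4 rows → {R,S} = (76, 75), (76, 75), (76, 75), (76, 75) ✓
Q=delta: 3 rows → {R,S} = (75, 77), (75, 77), (75, 77) ✓
Every Q value is associated with a single RS value, so Q -> RS holds.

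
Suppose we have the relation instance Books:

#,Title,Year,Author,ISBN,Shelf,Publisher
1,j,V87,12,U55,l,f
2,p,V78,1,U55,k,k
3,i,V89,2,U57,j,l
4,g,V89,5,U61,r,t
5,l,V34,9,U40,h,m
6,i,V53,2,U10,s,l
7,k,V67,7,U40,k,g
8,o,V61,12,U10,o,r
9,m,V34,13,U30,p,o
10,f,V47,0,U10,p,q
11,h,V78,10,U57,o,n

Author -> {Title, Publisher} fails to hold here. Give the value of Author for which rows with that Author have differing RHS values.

12

Author=12: rows 1, 8 → {Title,Publisher} takes values {(j, f), (o, r)} — violation
Author=1: row 2 → {Title,Publisher} = (p, k) ✓
Author=2: rows 3, 6 → {Title,Publisher} = (i, l), (i, l) ✓
Author=5: row 4 → {Title,Publisher} = (g, t) ✓
Author=9: row 5 → {Title,Publisher} = (l, m) ✓
Author=7: row 7 → {Title,Publisher} = (k, g) ✓
Author=13: row 9 → {Title,Publisher} = (m, o) ✓
Author=0: row 10 → {Title,Publisher} = (f, q) ✓
Author=10: row 11 → {Title,Publisher} = (h, n) ✓
The only Author value with inconsistent RHS is Author=12.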